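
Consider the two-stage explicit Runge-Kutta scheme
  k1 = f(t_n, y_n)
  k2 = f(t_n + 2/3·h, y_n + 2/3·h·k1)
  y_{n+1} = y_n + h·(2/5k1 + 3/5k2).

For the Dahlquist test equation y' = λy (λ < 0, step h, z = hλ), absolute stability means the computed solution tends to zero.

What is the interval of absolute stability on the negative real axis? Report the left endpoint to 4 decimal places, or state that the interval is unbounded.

On y'=λy, z=hλ:
  k1=λy_n ⇒ h·k1=z·y_n;  k2=λ(1+2/3z)y_n ⇒ h·k2=z(1+2/3z)y_n
  y_{n+1}/y_n = 1 + 2/5z + 3/5z(1+2/3z) = 1 + z + 2/5z²
  Hence R(z) = 1 + z + 2/5z².

Need |R(x)|<1, x<0.
x=-0.57: |R|=0.5600
R=1: x+2/5x²=0 ⇒ x=−5/2=-2.5000; min R=1−1/(4·2/5)=0.3750>−1
Confirm numerically:
  x=-2.393: |R|=0.89758 <1
  x=-1.634: |R|=0.43398 <1
  x=-1.402: |R|=0.38424 <1
  x=-2.934: |R|=1.50934 >1
  x=-2.903: |R|=1.46796 >1
  x=-2.602: |R|=1.10616 >1
Stable set (-2.5000, 0).

z∈(-2.5000,0).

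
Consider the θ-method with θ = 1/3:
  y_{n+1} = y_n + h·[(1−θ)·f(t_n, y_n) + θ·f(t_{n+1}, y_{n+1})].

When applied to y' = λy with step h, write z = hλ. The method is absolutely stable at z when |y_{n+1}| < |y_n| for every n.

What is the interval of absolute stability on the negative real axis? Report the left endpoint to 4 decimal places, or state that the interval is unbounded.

(-6.0000, 0).

Set f=λy, z=hλ:
  y_{n+1} = y_n + z·[2/3·y_n + 1/3·y_{n+1}] ⇒ (1 − 1/3z)y_{n+1} = (1 + 2/3z)y_n
  Hence R(z) = (1 + 2/3z)/(1 − 1/3z).

Boundary: |R(x)|=1, x<0.
x=-1.78: |R|=0.1172
R=−1: 1+2/3x = −1+1/3x ⇒ -1/3x=2 ⇒ x=2/(-1/3)=-6.0000
Confirm numerically:
  x=-5.957: |R|=0.99520 <1
  x=-5.580: |R|=0.95105 <1
  x=-4.737: |R|=0.83676 <1
  x=-6.589: |R|=1.06142 >1
  x=-6.431: |R|=1.04570 >1
  x=-6.154: |R|=1.01682 >1
Interval (-6.0000, 0).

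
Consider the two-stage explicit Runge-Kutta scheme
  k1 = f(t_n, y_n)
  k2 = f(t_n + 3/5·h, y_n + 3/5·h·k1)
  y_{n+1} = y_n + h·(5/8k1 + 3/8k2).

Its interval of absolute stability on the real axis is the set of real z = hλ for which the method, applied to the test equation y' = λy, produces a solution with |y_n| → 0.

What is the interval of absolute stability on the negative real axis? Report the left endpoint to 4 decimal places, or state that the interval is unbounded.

Test eqn y'=λy, z=hλ:
  k1=λy_n ⇒ h·k1=z·y_n;  k2=λ(1+3/5z)y_n ⇒ h·k2=z(1+3/5z)y_n
  y_{n+1}/y_n = 1 + 5/8z + 3/8z(1+3/5z) = 1 + z + 9/40z²
  Hence R(z) = 1 + z + 9/40z².

Boundary: |R(x)|=1, x<0.
x=-1.24: |R|=0.1060
R=1: x+9/40x²=0 ⇒ x=−40/9=-4.4444; min R=1−1/(4·9/40)=-0.1111>−1
Confirm numerically:
  x=-3.700: |R|=0.38025 <1
  x=-3.013: |R|=0.02959 <1
  x=-1.945: |R|=0.09382 <1
  x=-1.797: |R|=0.07043 <1
  x=-4.908: |R|=1.51190 >1
  x=-4.658: |R|=1.22382 >1
  x=-4.647: |R|=1.21179 >1
Interval (-4.4444, 0).

z∈(-4.4444,0).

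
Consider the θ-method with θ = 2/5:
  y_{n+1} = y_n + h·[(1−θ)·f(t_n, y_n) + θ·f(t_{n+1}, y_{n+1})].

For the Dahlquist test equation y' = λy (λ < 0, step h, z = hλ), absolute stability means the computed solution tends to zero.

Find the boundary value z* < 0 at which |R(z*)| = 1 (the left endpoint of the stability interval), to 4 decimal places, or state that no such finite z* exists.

left endpoint -10.0000.

Set f=λy, z=hλ:
  y_{n+1} = y_n + z·[3/5·y_n + 2/5·y_{n+1}] ⇒ (1 − 2/5z)y_{n+1} = (1 + 3/5z)y_n
  so R(z) = (1 + 3/5z)/(1 − 2/5z).

Need |R(x)|<1, x<0.
x=-0.72: |R|=0.4410
R=−1: 1+3/5x = −1+2/5x ⇒ -1/5x=2 ⇒ x=2/(-1/5)=-10.0000
Confirm numerically:
  x=-9.197: |R|=0.96567 <1
  x=-8.832: |R|=0.94846 <1
  x=-6.646: |R|=0.81664 <1
  x=-10.253: |R|=1.00992 >1
  x=-10.150: |R|=1.00593 >1
So |R|<1 on (-10.0000, 0).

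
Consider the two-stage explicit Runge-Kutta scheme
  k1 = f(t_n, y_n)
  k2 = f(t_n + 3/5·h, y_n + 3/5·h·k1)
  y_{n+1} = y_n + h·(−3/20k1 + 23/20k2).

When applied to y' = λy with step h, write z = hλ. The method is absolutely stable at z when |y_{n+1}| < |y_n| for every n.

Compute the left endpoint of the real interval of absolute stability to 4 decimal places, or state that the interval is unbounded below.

left endpoint -1.4493.

Set f=λy, z=hλ:
  k1=λy_n ⇒ h·k1=z·y_n;  k2=λ(1+3/5z)y_n ⇒ h·k2=z(1+3/5z)y_n
  y_{n+1}/y_n = 1 − 3/20z + 23/20z(1+3/5z) = 1 + z + 69/100z²
  Hence R(z) = 1 + z + 69/100z².

Need |R(x)|<1, x<0.
x=-1.77: |R|=1.3917
R=1: x+69/100x²=0 ⇒ x=−100/69=-1.4493; min R=1−1/(4·69/100)=0.6377>−1
Confirm numerically:
  x=-0.849: |R|=0.64835 <1
  x=-0.770: |R|=0.63910 <1
  x=-0.755: |R|=0.63832 <1
  x=-0.614: |R|=0.64613 <1
  x=-2.039: |R|=1.82969 >1
  x=-1.865: |R|=1.53498 >1
  x=-1.670: |R|=1.25434 >1
So |R|<1 on (-1.4493, 0).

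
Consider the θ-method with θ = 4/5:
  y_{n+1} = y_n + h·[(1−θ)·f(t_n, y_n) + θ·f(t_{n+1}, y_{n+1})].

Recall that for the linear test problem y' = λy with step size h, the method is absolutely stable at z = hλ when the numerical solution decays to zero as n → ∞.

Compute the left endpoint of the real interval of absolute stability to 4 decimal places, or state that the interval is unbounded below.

unbounded; (−∞, 0).

Test eqn y'=λy, z=hλ:
  y_{n+1} = y_n + z·[1/5·y_n + 4/5·y_{n+1}] ⇒ (1 − 4/5z)y_{n+1} = (1 + 1/5z)y_n
  so R(z) = (1 + 1/5z)/(1 − 4/5z).

Solve |R(x)|<1 on ℝ⁻.
x=-1.31: |R|=0.3604
x=-2: |R|=0.2308
x=-10: |R|=0.1111
x=-100: |R|=0.2346
θ=4/5≥1/2 ⇒ |1+1/5x|<|1−4/5x| ∀x<0 ⇒ unbounded interval.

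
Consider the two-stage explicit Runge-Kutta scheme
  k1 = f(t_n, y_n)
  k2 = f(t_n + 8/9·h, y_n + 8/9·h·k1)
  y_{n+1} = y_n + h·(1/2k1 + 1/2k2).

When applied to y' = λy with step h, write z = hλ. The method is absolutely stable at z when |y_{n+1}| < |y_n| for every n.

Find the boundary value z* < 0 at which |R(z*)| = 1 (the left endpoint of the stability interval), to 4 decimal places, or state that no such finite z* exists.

left endpoint -2.2500.

On y'=λy, z=hλ:
  k1=λy_n ⇒ h·k1=z·y_n;  k2=λ(1+8/9z)y_n ⇒ h·k2=z(1+8/9z)y_n
  y_{n+1}/y_n = 1 + 1/2z + 1/2z(1+8/9z) = 1 + z + 4/9z²
  R(z) = 1 + z + 4/9z².

Need |R(x)|<1, x<0.
x=-1.33: |R|=0.4562
R=1: x+4/9x²=0 ⇒ x=−9/4=-2.2500; min R=1−1/(4·4/9)=0.4375>−1
Confirm numerically:
  x=-1.919: |R|=0.71769 <1
  x=-1.613: |R|=0.54334 <1
  x=-1.356: |R|=0.46122 <1
  x=-2.671: |R|=1.49977 >1
  x=-2.409: |R|=1.17024 >1
  x=-2.296: |R|=1.04694 >1
So |R|<1 on (-2.2500, 0).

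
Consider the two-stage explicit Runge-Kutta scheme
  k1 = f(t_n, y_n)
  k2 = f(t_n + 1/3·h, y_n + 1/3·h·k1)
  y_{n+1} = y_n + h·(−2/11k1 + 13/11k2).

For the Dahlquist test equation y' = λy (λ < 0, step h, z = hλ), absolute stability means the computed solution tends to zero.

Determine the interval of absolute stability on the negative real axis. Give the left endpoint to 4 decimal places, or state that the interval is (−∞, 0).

Test eqn y'=λy, z=hλ:
  k1=λy_n ⇒ h·k1=z·y_n;  k2=λ(1+1/3z)y_n ⇒ h·k2=z(1+1/3z)y_n
  y_{n+1}/y_n = 1 − 2/11z + 13/11z(1+1/3z) = 1 + z + 13/33z²
  ⇒ R(z) = 1 + z + 13/33z².

Boundary: |R(x)|=1, x<0.
x=-0.7: |R|=0.4930
R=1: x+13/33x²=0 ⇒ x=−33/13=-2.5385; min R=1−1/(4·13/33)=0.3654>−1
Confirm numerically:
  x=-2.312: |R|=0.79374 <1
  x=-2.310: |R|=0.79210 <1
  x=-2.180: |R|=0.69216 <1
  x=-2.066: |R|=0.61547 <1
  x=-2.936: |R|=1.45980 >1
  x=-2.628: |R|=1.09270 >1
So |R|<1 on (-2.5385, 0).

(-2.5385, 0).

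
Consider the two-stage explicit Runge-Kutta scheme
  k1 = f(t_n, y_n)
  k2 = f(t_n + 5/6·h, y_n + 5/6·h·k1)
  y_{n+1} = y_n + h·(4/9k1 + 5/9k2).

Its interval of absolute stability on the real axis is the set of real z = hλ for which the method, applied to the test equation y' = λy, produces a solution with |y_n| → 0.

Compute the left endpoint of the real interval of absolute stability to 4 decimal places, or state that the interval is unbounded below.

Set f=λy, z=hλ:
  k1=λy_n ⇒ h·k1=z·y_n;  k2=λ(1+5/6z)y_n ⇒ h·k2=z(1+5/6z)y_n
  y_{n+1}/y_n = 1 + 4/9z + 5/9z(1+5/6z) = 1 + z + 25/54z²
  so R(z) = 1 + z + 25/54z².

Need |R(x)|<1, x<0.
x=-1.22: |R|=0.4691
R=1: x+25/54x²=0 ⇒ x=−54/25=-2.1600; min R=1−1/(4·25/54)=0.4600>−1
Confirm numerically:
  x=-2.055: |R|=0.90010 <1
  x=-1.287: |R|=0.47984 <1
  x=-0.978: |R|=0.46482 <1
  x=-2.679: |R|=1.64370 >1
  x=-2.483: |R|=1.37130 >1
  x=-2.218: |R|=1.05956 >1
So |R|<1 on (-2.1600, 0).

left endpoint -2.1600.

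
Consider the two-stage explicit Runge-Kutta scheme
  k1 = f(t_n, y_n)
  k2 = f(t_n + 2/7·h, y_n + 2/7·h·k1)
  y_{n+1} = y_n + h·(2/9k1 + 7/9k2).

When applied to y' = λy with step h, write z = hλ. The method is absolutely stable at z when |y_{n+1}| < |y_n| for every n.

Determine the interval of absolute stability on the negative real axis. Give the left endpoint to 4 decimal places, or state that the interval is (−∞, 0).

With y'=λy (z=hλ):
  k1=λy_n ⇒ h·k1=z·y_n;  k2=λ(1+2/7z)y_n ⇒ h·k2=z(1+2/7z)y_n
  y_{n+1}/y_n = 1 + 2/9z + 7/9z(1+2/7z) = 1 + z + 2/9z²
  R(z) = 1 + z + 2/9z².

Find x<0 with |R(x)|<1.
x=-0.32: |R|=0.7028
R=1: x+2/9x²=0 ⇒ x=−9/2=-4.5000; min R=1−1/(4·2/9)=-0.1250>−1
Confirm numerically:
  x=-4.100: |R|=0.63556 <1
  x=-2.144: |R|=0.12250 <1
  x=-1.815: |R|=0.08295 <1
  x=-4.615: |R|=1.11794 >1
  x=-4.598: |R|=1.10013 >1
Stable set (-4.5000, 0).

z∈(-4.5000,0).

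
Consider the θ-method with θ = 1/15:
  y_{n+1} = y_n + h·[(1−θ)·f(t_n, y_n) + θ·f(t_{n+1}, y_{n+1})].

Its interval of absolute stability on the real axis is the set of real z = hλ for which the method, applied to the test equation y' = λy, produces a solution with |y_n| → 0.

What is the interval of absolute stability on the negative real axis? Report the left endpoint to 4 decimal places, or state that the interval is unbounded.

(-2.3077, 0).

With y'=λy (z=hλ):
  y_{n+1} = y_n + z·[14/15·y_n + 1/15·y_{n+1}] ⇒ (1 − 1/15z)y_{n+1} = (1 + 14/15z)y_n
  so R(z) = (1 + 14/15z)/(1 − 1/15z).

Find x<0 with |R(x)|<1.
x=-0.82: |R|=0.2225
R=−1: 1+14/15x = −1+1/15x ⇒ -13/15x=2 ⇒ x=2/(-13/15)=-2.3077
Confirm numerically:
  x=-2.157: |R|=0.88582 <1
  x=-1.252: |R|=0.15555 <1
  x=-0.998: |R|=0.06426 <1
  x=-2.717: |R|=1.30033 >1
  x=-2.626: |R|=1.23477 >1
  x=-2.511: |R|=1.15093 >1
Interval (-2.3077, 0).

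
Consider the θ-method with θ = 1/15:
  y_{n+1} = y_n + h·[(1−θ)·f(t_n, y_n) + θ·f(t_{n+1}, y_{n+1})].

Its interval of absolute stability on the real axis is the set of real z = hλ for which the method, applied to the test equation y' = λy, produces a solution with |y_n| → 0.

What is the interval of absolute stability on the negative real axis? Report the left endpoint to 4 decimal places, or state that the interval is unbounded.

Test eqn y'=λy, z=hλ:
  y_{n+1} = y_n + z·[14/15·y_n + 1/15·y_{n+1}] ⇒ (1 − 1/15z)y_{n+1} = (1 + 14/15z)y_n
  ⇒ R(z) = (1 + 14/15z)/(1 − 1/15z).

Solve |R(x)|<1 on ℝ⁻.
x=-0.55: |R|=0.4695
R=−1: 1+14/15x = −1+1/15x ⇒ -13/15x=2 ⇒ x=2/(-13/15)=-2.3077
Confirm numerically:
  x=-2.149: |R|=0.87970 <1
  x=-1.974: |R|=0.74443 <1
  x=-1.296: |R|=0.19293 <1
  x=-2.711: |R|=1.29603 >1
  x=-2.611: |R|=1.22389 >1
  x=-2.342: |R|=1.02572 >1
Interval (-2.3077, 0).

(-2.3077, 0).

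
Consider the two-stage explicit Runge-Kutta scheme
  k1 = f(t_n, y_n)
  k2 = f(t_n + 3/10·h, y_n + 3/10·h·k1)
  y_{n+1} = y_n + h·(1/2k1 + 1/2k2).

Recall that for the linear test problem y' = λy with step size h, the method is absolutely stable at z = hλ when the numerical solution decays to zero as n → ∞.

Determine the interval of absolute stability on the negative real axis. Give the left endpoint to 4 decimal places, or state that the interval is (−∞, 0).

Set f=λy, z=hλ:
  k1=λy_n ⇒ h·k1=z·y_n;  k2=λ(1+3/10z)y_n ⇒ h·k2=z(1+3/10z)y_n
  y_{n+1}/y_n = 1 + 1/2z + 1/2z(1+3/10z) = 1 + z + 3/20z²
  ⇒ R(z) = 1 + z + 3/20z².

Need |R(x)|<1, x<0.
x=-1.31: |R|=0.0526
R=1: x+3/20x²=0 ⇒ x=−20/3=-6.6667; min R=1−1/(4·3/20)=-0.6667>−1
Confirm numerically:
  x=-4.946: |R|=0.27656 <1
  x=-4.645: |R|=0.40860 <1
  x=-2.997: |R|=0.64970 <1
  x=-2.857: |R|=0.63263 <1
  x=-6.875: |R|=1.21484 >1
  x=-6.785: |R|=1.12043 >1
  x=-6.692: |R|=1.02543 >1
So |R|<1 on (-6.6667, 0).

(-6.6667, 0).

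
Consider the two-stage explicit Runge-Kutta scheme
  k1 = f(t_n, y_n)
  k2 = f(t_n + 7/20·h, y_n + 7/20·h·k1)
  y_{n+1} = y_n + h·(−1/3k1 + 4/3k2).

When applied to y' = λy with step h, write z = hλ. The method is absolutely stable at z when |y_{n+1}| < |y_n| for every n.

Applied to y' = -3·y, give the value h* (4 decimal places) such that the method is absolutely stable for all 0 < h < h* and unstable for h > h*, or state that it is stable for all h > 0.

(-2.1429,0); λ=-3 ⇒ h* = (15/7)/3 = 0.7143.

With y'=λy (z=hλ):
  k1=λy_n ⇒ h·k1=z·y_n;  k2=λ(1+7/20z)y_n ⇒ h·k2=z(1+7/20z)y_n
  y_{n+1}/y_n = 1 − 1/3z + 4/3z(1+7/20z) = 1 + z + 7/15z²
  ⇒ R(z) = 1 + z + 7/15z².

Boundary: |R(x)|=1, x<0.
x=-1.04: |R|=0.4647
R=1: x+7/15x²=0 ⇒ x=−15/7=-2.1429; min R=1−1/(4·7/15)=0.4643>−1
Confirm numerically:
  x=-1.520: |R|=0.55819 <1
  x=-1.240: |R|=0.47755 <1
  x=-1.078: |R|=0.46431 <1
  x=-2.713: |R|=1.72184 >1
  x=-2.628: |R|=1.59498 >1
  x=-2.342: |R|=1.21765 >1
So |R|<1 on (-2.1429, 0).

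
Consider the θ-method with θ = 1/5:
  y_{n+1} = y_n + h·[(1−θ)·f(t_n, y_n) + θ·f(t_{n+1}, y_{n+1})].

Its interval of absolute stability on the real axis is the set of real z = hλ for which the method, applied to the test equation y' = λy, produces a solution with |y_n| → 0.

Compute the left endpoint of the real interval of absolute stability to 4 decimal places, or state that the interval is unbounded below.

left endpoint -3.3333.

Set f=λy, z=hλ:
  y_{n+1} = y_n + z·[4/5·y_n + 1/5·y_{n+1}] ⇒ (1 − 1/5z)y_{n+1} = (1 + 4/5z)y_n
  Hence R(z) = (1 + 4/5z)/(1 − 1/5z).

Solve |R(x)|<1 on ℝ⁻.
x=-1.2: |R|=0.0323
R=−1: 1+4/5x = −1+1/5x ⇒ -3/5x=2 ⇒ x=2/(-3/5)=-3.3333
Confirm numerically:
  x=-3.038: |R|=0.88977 <1
  x=-2.707: |R|=0.75620 <1
  x=-2.611: |R|=0.71528 <1
  x=-2.538: |R|=0.68347 <1
  x=-3.913: |R|=1.19511 >1
  x=-3.424: |R|=1.03229 >1
Interval (-3.3333, 0).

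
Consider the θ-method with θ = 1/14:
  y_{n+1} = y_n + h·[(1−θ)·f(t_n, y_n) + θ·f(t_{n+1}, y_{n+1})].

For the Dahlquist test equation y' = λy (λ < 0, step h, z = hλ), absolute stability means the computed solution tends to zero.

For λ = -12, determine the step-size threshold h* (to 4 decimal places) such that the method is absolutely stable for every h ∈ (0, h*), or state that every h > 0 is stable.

On y'=λy, z=hλ:
  y_{n+1} = y_n + z·[13/14·y_n + 1/14·y_{n+1}] ⇒ (1 − 1/14z)y_{n+1} = (1 + 13/14z)y_n
  Hence R(z) = (1 + 13/14z)/(1 − 1/14z).

Need |R(x)|<1, x<0.
x=-0.35: |R|=0.6585
R=−1: 1+13/14x = −1+1/14x ⇒ -6/7x=2 ⇒ x=2/(-6/7)=-2.3333
Confirm numerically:
  x=-2.283: |R|=0.96291 <1
  x=-2.255: |R|=0.94217 <1
  x=-1.665: |R|=0.48803 <1
  x=-1.415: |R|=0.28511 <1
  x=-2.913: |R|=1.41128 >1
  x=-2.896: |R|=1.39962 >1
Interval (-2.3333, 0).

(-2.3333,0); λ=-12 ⇒ h* = (7/3)/12 = 0.1944.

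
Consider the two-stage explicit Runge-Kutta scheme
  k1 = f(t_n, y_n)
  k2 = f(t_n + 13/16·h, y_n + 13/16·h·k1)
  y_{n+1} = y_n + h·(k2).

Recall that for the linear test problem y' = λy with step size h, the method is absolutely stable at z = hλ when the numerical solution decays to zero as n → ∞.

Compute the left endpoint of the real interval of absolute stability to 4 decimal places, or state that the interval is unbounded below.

Set f=λy, z=hλ:
  k1=λy_n ⇒ h·k1=z·y_n;  k2=λ(1+13/16z)y_n ⇒ h·k2=z(1+13/16z)y_n
  y_{n+1}/y_n = 1 + z(1+13/16z) = 1 + z + 13/16z²
  Hence R(z) = 1 + z + 13/16z².

Solve |R(x)|<1 on ℝ⁻.
x=-1.02: |R|=0.8253
R=1: x+13/16x²=0 ⇒ x=−16/13=-1.2308; min R=1−1/(4·13/16)=0.6923>−1
Confirm numerically:
  x=-1.113: |R|=0.89350 <1
  x=-0.842: |R|=0.73403 <1
  x=-0.641: |R|=0.69284 <1
  x=-1.752: |R|=1.74197 >1
  x=-1.449: |R|=1.25693 >1
Stable set (-1.2308, 0).

left endpoint -1.2308.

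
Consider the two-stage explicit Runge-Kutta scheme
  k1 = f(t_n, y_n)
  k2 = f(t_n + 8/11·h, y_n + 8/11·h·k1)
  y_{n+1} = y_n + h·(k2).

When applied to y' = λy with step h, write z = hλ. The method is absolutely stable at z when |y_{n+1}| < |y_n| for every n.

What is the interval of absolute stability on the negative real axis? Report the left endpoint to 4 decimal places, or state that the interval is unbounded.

(-1.3750, 0).

With y'=λy (z=hλ):
  k1=λy_n ⇒ h·k1=z·y_n;  k2=λ(1+8/11z)y_n ⇒ h·k2=z(1+8/11z)y_n
  y_{n+1}/y_n = 1 + z(1+8/11z) = 1 + z + 8/11z²
  R(z) = 1 + z + 8/11z².

Need |R(x)|<1, x<0.
x=-1.66: |R|=1.3441
R=1: x+8/11x²=0 ⇒ x=−11/8=-1.3750; min R=1−1/(4·8/11)=0.6562>−1
Confirm numerically:
  x=-1.197: |R|=0.84504 <1
  x=-1.075: |R|=0.76545 <1
  x=-0.871: |R|=0.68074 <1
  x=-0.863: |R|=0.67865 <1
  x=-1.969: |R|=1.85061 >1
  x=-1.809: |R|=1.57099 >1
Interval (-1.3750, 0).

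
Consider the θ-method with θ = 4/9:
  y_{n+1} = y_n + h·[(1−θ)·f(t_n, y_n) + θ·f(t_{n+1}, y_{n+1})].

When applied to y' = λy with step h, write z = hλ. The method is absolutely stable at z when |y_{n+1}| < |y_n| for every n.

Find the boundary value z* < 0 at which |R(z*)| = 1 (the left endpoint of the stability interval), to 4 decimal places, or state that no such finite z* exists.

z* = -18.0000.

On y'=λy, z=hλ:
  y_{n+1} = y_n + z·[5/9·y_n + 4/9·y_{n+1}] ⇒ (1 − 4/9z)y_{n+1} = (1 + 5/9z)y_n
  Hence R(z) = (1 + 5/9z)/(1 − 4/9z).

Solve |R(x)|<1 on ℝ⁻.
x=-0.74: |R|=0.4431
R=−1: 1+5/9x = −1+4/9x ⇒ -1/9x=2 ⇒ x=2/(-1/9)=-18.0000
Confirm numerically:
  x=-17.276: |R|=0.99073 <1
  x=-16.804: |R|=0.98431 <1
  x=-14.250: |R|=0.94318 <1
  x=-11.246: |R|=0.87489 <1
  x=-18.565: |R|=1.00679 >1
  x=-18.200: |R|=1.00244 >1
  x=-18.075: |R|=1.00092 >1
So |R|<1 on (-18.0000, 0).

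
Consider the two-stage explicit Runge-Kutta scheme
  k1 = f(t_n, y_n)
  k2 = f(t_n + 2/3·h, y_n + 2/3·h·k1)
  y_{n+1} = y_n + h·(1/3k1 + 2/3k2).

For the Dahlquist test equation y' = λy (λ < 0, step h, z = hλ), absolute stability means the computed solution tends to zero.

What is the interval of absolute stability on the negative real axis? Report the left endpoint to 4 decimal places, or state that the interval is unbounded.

Test eqn y'=λy, z=hλ:
  k1=λy_n ⇒ h·k1=z·y_n;  k2=λ(1+2/3z)y_n ⇒ h·k2=z(1+2/3z)y_n
  y_{n+1}/y_n = 1 + 1/3z + 2/3z(1+2/3z) = 1 + z + 4/9z²
  Hence R(z) = 1 + z + 4/9z².

Need |R(x)|<1, x<0.
x=-1.43: |R|=0.4788
R=1: x+4/9x²=0 ⇒ x=−9/4=-2.2500; min R=1−1/(4·4/9)=0.4375>−1
Confirm numerically:
  x=-2.017: |R|=0.79113 <1
  x=-1.959: |R|=0.74664 <1
  x=-1.759: |R|=0.61615 <1
  x=-1.080: |R|=0.43840 <1
  x=-2.693: |R|=1.53022 >1
  x=-2.377: |R|=1.13417 >1
  x=-2.286: |R|=1.03658 >1
So |R|<1 on (-2.2500, 0).

(-2.2500, 0).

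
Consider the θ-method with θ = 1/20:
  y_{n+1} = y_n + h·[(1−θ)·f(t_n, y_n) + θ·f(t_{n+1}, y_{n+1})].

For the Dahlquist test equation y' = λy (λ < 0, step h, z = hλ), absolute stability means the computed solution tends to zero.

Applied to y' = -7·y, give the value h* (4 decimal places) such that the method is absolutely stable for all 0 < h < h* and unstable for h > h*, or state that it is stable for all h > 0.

(-2.2222,0); λ=-7 ⇒ h* = (20/9)/7 = 0.3175.

With y'=λy (z=hλ):
  y_{n+1} = y_n + z·[19/20·y_n + 1/20·y_{n+1}] ⇒ (1 − 1/20z)y_{n+1} = (1 + 19/20z)y_n
  Hence R(z) = (1 + 19/20z)/(1 − 1/20z).

Find x<0 with |R(x)|<1.
x=-0.98: |R|=0.0658
R=−1: 1+19/20x = −1+1/20x ⇒ -9/10x=2 ⇒ x=2/(-9/10)=-2.2222
Confirm numerically:
  x=-1.572: |R|=0.45744 <1
  x=-1.538: |R|=0.42817 <1
  x=-1.533: |R|=0.42386 <1
  x=-1.229: |R|=0.15785 <1
  x=-2.668: |R|=1.35398 >1
  x=-2.391: |R|=1.13568 >1
Interval (-2.2222, 0).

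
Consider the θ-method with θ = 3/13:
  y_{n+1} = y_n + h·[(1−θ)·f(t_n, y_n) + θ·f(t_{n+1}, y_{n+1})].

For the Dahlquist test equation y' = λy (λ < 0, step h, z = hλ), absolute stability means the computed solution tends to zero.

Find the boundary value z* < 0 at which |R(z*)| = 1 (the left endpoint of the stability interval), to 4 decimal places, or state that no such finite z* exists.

z* = -3.7143.

With y'=λy (z=hλ):
  y_{n+1} = y_n + z·[10/13·y_n + 3/13·y_{n+1}] ⇒ (1 − 3/13z)y_{n+1} = (1 + 10/13z)y_n
  so R(z) = (1 + 10/13z)/(1 − 3/13z).

Solve |R(x)|<1 on ℝ⁻.
x=-0.78: |R|=0.3390
R=−1: 1+10/13x = −1+3/13x ⇒ -7/13x=2 ⇒ x=2/(-7/13)=-3.7143
Confirm numerically:
  x=-3.460: |R|=0.92387 <1
  x=-2.397: |R|=0.54331 <1
  x=-2.072: |R|=0.40175 <1
  x=-2.055: |R|=0.39395 <1
  x=-4.214: |R|=1.13642 >1
  x=-4.143: |R|=1.11801 >1
  x=-3.826: |R|=1.03195 >1
Interval (-3.7143, 0).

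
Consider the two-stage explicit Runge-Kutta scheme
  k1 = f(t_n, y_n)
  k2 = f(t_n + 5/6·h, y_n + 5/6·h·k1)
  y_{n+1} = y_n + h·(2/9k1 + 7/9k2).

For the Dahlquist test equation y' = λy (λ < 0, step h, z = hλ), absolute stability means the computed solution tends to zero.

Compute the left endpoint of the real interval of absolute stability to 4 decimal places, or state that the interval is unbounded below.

z* = -1.5429.

Test eqn y'=λy, z=hλ:
  k1=λy_n ⇒ h·k1=z·y_n;  k2=λ(1+5/6z)y_n ⇒ h·k2=z(1+5/6z)y_n
  y_{n+1}/y_n = 1 + 2/9z + 7/9z(1+5/6z) = 1 + z + 35/54z²
  R(z) = 1 + z + 35/54z².

Need |R(x)|<1, x<0.
x=-1.27: |R|=0.7754
R=1: x+35/54x²=0 ⇒ x=−54/35=-1.5429; min R=1−1/(4·35/54)=0.6143>−1
Confirm numerically:
  x=-1.474: |R|=0.93422 <1
  x=-1.428: |R|=0.89369 <1
  x=-1.188: |R|=0.72676 <1
  x=-0.811: |R|=0.61530 <1
  x=-1.675: |R|=1.14346 >1
  x=-1.657: |R|=1.12259 >1
Interval (-1.5429, 0).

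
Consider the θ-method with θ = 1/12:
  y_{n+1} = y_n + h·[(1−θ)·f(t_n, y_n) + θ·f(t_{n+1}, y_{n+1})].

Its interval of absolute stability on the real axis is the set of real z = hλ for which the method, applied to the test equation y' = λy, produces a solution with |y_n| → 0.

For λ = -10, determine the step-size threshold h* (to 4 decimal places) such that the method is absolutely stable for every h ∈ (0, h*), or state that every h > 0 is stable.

(-2.4000,0); λ=-10 ⇒ h* = (12/5)/10 = 0.2400.

With y'=λy (z=hλ):
  y_{n+1} = y_n + z·[11/12·y_n + 1/12·y_{n+1}] ⇒ (1 − 1/12z)y_{n+1} = (1 + 11/12z)y_n
  ⇒ R(z) = (1 + 11/12z)/(1 − 1/12z).

Solve |R(x)|<1 on ℝ⁻.
x=-0.41: |R|=0.6035
R=−1: 1+11/12x = −1+1/12x ⇒ -5/6x=2 ⇒ x=2/(-5/6)=-2.4000
Confirm numerically:
  x=-1.729: |R|=0.51125 <1
  x=-1.617: |R|=0.42498 <1
  x=-1.514: |R|=0.34438 <1
  x=-2.927: |R|=1.35305 >1
  x=-2.747: |R|=1.23530 >1
So |R|<1 on (-2.4000, 0).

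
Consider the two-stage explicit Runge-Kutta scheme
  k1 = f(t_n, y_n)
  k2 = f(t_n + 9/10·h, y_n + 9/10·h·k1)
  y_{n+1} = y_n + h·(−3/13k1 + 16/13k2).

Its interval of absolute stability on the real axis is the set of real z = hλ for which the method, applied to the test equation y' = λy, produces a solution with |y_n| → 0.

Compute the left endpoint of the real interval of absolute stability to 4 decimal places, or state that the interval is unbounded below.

z* = -0.9028.

Test eqn y'=λy, z=hλ:
  k1=λy_n ⇒ h·k1=z·y_n;  k2=λ(1+9/10z)y_n ⇒ h·k2=z(1+9/10z)y_n
  y_{n+1}/y_n = 1 − 3/13z + 16/13z(1+9/10z) = 1 + z + 72/65z²
  ⇒ R(z) = 1 + z + 72/65z².

Boundary: |R(x)|=1, x<0.
x=-0.67: |R|=0.8272
R=1: x+72/65x²=0 ⇒ x=−65/72=-0.9028; min R=1−1/(4·72/65)=0.7743>−1
Confirm numerically:
  x=-0.710: |R|=0.84839 <1
  x=-0.600: |R|=0.79877 <1
  x=-0.504: |R|=0.77737 <1
  x=-1.462: |R|=1.90563 >1
  x=-1.451: |R|=1.88114 >1
Interval (-0.9028, 0).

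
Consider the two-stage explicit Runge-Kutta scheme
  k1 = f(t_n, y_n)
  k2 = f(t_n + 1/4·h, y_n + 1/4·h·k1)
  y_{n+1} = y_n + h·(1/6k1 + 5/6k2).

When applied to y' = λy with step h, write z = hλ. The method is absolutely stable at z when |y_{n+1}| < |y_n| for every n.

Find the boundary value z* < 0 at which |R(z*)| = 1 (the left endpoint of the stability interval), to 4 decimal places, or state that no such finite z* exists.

left endpoint -4.8000.

Set f=λy, z=hλ:
  k1=λy_n ⇒ h·k1=z·y_n;  k2=λ(1+1/4z)y_n ⇒ h·k2=z(1+1/4z)y_n
  y_{n+1}/y_n = 1 + 1/6z + 5/6z(1+1/4z) = 1 + z + 5/24z²
  Hence R(z) = 1 + z + 5/24z².

Need |R(x)|<1, x<0.
x=-0.47: |R|=0.5760
R=1: x+5/24x²=0 ⇒ x=−24/5=-4.8000; min R=1−1/(4·5/24)=-0.2000>−1
Confirm numerically:
  x=-3.403: |R|=0.00959 <1
  x=-3.038: |R|=0.11520 <1
  x=-2.535: |R|=0.19620 <1
  x=-2.255: |R|=0.19562 <1
  x=-5.335: |R|=1.59463 >1
  x=-5.282: |R|=1.53040 >1
So |R|<1 on (-4.8000, 0).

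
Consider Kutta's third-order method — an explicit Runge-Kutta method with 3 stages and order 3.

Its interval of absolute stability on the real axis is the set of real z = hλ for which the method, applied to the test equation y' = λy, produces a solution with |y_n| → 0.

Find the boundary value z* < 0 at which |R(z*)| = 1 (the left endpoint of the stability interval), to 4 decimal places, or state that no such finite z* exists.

left endpoint -2.5127.

On y'=λy, z=hλ:
  order 3, 3-stage ⇒ R(z)=1+z+z^2/2+z^3/6
  (e.g. R(-1.08)=0.29325, |R|=0.29325)

Find x<0 with |R(x)|<1.
x=-1.08: |R|=0.2932
|R(-2.46)|=0.9154 |R(-1.93)|=0.2657 |R(-1.56)|=0.0241
Bisect:
  x_lo=-3.0348 |R|=2.0883  x_hi=-0.1882 |R|=0.8284
  mid=-1.61150 |R|=0.01052 →hi
  mid=-2.32317 |R|=0.71434 →hi
  mid=-2.67900 |R|=1.29503 →lo
  mid=-2.50109 |R|=0.98093 →hi
  mid=-2.59004 |R|=1.13169 →lo
  mid=-2.54556 |R|=1.05478 →lo
  mid=-2.52333 |R|=1.01748 →lo
  mid=-2.51221 |R|=0.99911 →hi
  mid=-2.51777 |R|=1.00827 →lo
  ...
  [-2.51290,-2.51273] ⇒ x*=-2.5127
Stable set (-2.5127, 0).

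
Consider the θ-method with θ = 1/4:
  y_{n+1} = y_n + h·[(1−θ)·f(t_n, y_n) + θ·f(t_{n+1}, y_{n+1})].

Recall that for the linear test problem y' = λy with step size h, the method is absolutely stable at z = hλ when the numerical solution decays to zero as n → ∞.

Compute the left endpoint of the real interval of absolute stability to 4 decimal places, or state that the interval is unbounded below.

z* = -4.0000.

Set f=λy, z=hλ:
  y_{n+1} = y_n + z·[3/4·y_n + 1/4·y_{n+1}] ⇒ (1 − 1/4z)y_{n+1} = (1 + 3/4z)y_n
  so R(z) = (1 + 3/4z)/(1 − 1/4z).

Solve |R(x)|<1 on ℝ⁻.
x=-1.24: |R|=0.0534
R=−1: 1+3/4x = −1+1/4x ⇒ -1/2x=2 ⇒ x=2/(-1/2)=-4.0000
Confirm numerically:
  x=-3.594: |R|=0.89307 <1
  x=-3.590: |R|=0.89196 <1
  x=-3.531: |R|=0.87545 <1
  x=-2.839: |R|=0.66048 <1
  x=-4.358: |R|=1.08567 >1
  x=-4.324: |R|=1.07785 >1
  x=-4.273: |R|=1.06600 >1
Stable set (-4.0000, 0).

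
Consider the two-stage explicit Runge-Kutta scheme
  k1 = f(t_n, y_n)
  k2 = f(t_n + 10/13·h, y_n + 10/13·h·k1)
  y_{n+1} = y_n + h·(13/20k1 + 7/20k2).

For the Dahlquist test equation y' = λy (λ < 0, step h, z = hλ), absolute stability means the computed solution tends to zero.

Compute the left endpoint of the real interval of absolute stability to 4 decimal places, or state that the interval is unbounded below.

z* = -3.7143.

Set f=λy, z=hλ:
  k1=λy_n ⇒ h·k1=z·y_n;  k2=λ(1+10/13z)y_n ⇒ h·k2=z(1+10/13z)y_n
  y_{n+1}/y_n = 1 + 13/20z + 7/20z(1+10/13z) = 1 + z + 7/26z²
  Hence R(z) = 1 + z + 7/26z².

Solve |R(x)|<1 on ℝ⁻.
x=-1.17: |R|=0.1986
R=1: x+7/26x²=0 ⇒ x=−26/7=-3.7143; min R=1−1/(4·7/26)=0.0714>−1
Confirm numerically:
  x=-2.656: |R|=0.24324 <1
  x=-2.231: |R|=0.10906 <1
  x=-2.196: |R|=0.10234 <1
  x=-1.614: |R|=0.08735 <1
  x=-4.239: |R|=1.59884 >1
  x=-3.908: |R|=1.20382 >1
  x=-3.898: |R|=1.19280 >1
Interval (-3.7143, 0).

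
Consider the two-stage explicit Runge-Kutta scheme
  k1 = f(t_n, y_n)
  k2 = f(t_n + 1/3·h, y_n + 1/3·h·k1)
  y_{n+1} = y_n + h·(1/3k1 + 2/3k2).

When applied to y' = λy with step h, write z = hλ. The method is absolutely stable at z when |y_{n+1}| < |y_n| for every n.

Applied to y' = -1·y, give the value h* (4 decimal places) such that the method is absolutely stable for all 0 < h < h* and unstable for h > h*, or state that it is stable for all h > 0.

(-4.5000,0); λ=-1 ⇒ h* = (9/2)/1 = 4.5000.

Set f=λy, z=hλ:
  k1=λy_n ⇒ h·k1=z·y_n;  k2=λ(1+1/3z)y_n ⇒ h·k2=z(1+1/3z)y_n
  y_{n+1}/y_n = 1 + 1/3z + 2/3z(1+1/3z) = 1 + z + 2/9z²
  Hence R(z) = 1 + z + 2/9z².

Find x<0 with |R(x)|<1.
x=-0.39: |R|=0.6438
R=1: x+2/9x²=0 ⇒ x=−9/2=-4.5000; min R=1−1/(4·2/9)=-0.1250>−1
Confirm numerically:
  x=-4.309: |R|=0.81711 <1
  x=-4.217: |R|=0.73480 <1
  x=-2.402: |R|=0.11987 <1
  x=-1.995: |R|=0.11055 <1
  x=-4.989: |R|=1.54214 >1
  x=-4.783: |R|=1.30080 >1
Stable set (-4.5000, 0).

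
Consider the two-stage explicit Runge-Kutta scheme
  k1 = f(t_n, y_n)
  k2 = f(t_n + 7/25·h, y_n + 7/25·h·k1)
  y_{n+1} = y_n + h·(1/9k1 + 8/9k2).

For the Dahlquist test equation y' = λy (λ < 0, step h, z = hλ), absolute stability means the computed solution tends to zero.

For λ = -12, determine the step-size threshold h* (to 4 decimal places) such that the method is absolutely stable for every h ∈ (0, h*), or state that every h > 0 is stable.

(-4.0179,0); λ=-12 ⇒ h* = (225/56)/12 = 0.3348.

With y'=λy (z=hλ):
  k1=λy_n ⇒ h·k1=z·y_n;  k2=λ(1+7/25z)y_n ⇒ h·k2=z(1+7/25z)y_n
  y_{n+1}/y_n = 1 + 1/9z + 8/9z(1+7/25z) = 1 + z + 56/225z²
  so R(z) = 1 + z + 56/225z².

Boundary: |R(x)|=1, x<0.
x=-1.57: |R|=0.0435
R=1: x+56/225x²=0 ⇒ x=−225/56=-4.0179; min R=1−1/(4·56/225)=-0.0045>−1
Confirm numerically:
  x=-2.516: |R|=0.05953 <1
  x=-2.404: |R|=0.03438 <1
  x=-2.034: |R|=0.00431 <1
  x=-4.231: |R|=1.22445 >1
  x=-4.230: |R|=1.22334 >1
Stable set (-4.0179, 0).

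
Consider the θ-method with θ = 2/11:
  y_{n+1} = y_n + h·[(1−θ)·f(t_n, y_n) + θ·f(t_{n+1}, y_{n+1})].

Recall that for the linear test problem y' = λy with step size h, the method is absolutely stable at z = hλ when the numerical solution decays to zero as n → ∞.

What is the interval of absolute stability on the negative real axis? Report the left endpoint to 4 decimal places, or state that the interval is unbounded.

On y'=λy, z=hλ:
  y_{n+1} = y_n + z·[9/11·y_n + 2/11·y_{n+1}] ⇒ (1 − 2/11z)y_{n+1} = (1 + 9/11z)y_n
  R(z) = (1 + 9/11z)/(1 − 2/11z).

Boundary: |R(x)|=1, x<0.
x=-1.43: |R|=0.1349
R=−1: 1+9/11x = −1+2/11x ⇒ -7/11x=2 ⇒ x=2/(-7/11)=-3.1429
Confirm numerically:
  x=-3.087: |R|=0.97723 <1
  x=-2.609: |R|=0.76958 <1
  x=-1.694: |R|=0.29511 <1
  x=-1.280: |R|=0.03835 <1
  x=-3.692: |R|=1.20909 >1
  x=-3.372: |R|=1.09040 >1
  x=-3.265: |R|=1.04877 >1
Stable set (-3.1429, 0).

z∈(-3.1429,0).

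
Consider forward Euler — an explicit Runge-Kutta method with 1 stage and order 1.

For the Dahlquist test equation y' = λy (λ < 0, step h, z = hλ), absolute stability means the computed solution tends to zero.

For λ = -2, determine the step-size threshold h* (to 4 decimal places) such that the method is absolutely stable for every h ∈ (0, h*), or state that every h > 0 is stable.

(-2.0000,0); λ=-2 ⇒ h* = 1.0000.

Set f=λy, z=hλ:
  order 1, 1-stage ⇒ R(z)=1+z
  (e.g. R(-1.43)=-0.43000, |R|=0.43000)

Solve |R(x)|<1 on ℝ⁻.
x=-1.43: |R|=0.4300
|R(-1.79)|=0.7900 |R(-0.81)|=0.1900 |R(-0.71)|=0.2900
Bisect:
  x_lo=-2.6533 |R|=1.6533  x_hi=-0.3342 |R|=0.6658
  mid=-1.49375 |R|=0.49375 →hi
  mid=-2.07354 |R|=1.07354 →lo
  mid=-1.78365 |R|=0.78365 →hi
  mid=-1.92859 |R|=0.92859 →hi
  mid=-2.00107 |R|=1.00107 →lo
  mid=-1.96483 |R|=0.96483 →hi
  mid=-1.98295 |R|=0.98295 →hi
  mid=-1.99201 |R|=0.99201 →hi
  mid=-1.99654 |R|=0.99654 →hi
  ...
  [-2.00008,-1.99994] ⇒ x*=-2.0000
Stable set (-2.0000, 0).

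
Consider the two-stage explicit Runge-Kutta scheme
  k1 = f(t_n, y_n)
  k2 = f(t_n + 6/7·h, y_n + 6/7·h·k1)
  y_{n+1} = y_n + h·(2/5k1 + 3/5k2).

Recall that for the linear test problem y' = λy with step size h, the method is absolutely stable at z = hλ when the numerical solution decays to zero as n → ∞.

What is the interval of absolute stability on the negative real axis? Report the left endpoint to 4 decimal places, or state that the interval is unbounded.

z∈(-1.9444,0).

On y'=λy, z=hλ:
  k1=λy_n ⇒ h·k1=z·y_n;  k2=λ(1+6/7z)y_n ⇒ h·k2=z(1+6/7z)y_n
  y_{n+1}/y_n = 1 + 2/5z + 3/5z(1+6/7z) = 1 + z + 18/35z²
  Hence R(z) = 1 + z + 18/35z².

Boundary: |R(x)|=1, x<0.
x=-1.23: |R|=0.5481
R=1: x+18/35x²=0 ⇒ x=−35/18=-1.9444; min R=1−1/(4·18/35)=0.5139>−1
Confirm numerically:
  x=-1.869: |R|=0.92748 <1
  x=-1.018: |R|=0.51497 <1
  x=-0.806: |R|=0.52810 <1
  x=-2.304: |R|=1.42604 >1
  x=-2.179: |R|=1.26285 >1
  x=-1.997: |R|=1.05398 >1
Interval (-1.9444, 0).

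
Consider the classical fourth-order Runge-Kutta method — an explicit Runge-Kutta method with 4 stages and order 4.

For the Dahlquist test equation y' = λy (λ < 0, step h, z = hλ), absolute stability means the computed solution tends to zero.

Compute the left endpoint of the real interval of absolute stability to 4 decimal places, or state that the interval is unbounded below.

Test eqn y'=λy, z=hλ:
  order 4, 4-stage ⇒ R(z)=1+z+z^2/2+z^3/6+z^4/24
  (e.g. R(-1.16)=0.32809, |R|=0.32809)

Find x<0 with |R(x)|<1.
x=-1.16: |R|=0.3281
|R(-2.6)|=0.7547 |R(-2.5)|=0.6484 |R(-1.06)|=0.3559
Bisect:
  x_lo=-3.3543 |R|=2.2561  x_hi=-0.2941 |R|=0.7452
  mid=-1.82422 |R|=0.28932 →hi
  mid=-2.58927 |R|=0.74250 →hi
  mid=-2.97180 |R|=1.31958 →lo
  mid=-2.78053 |R|=0.99285 →hi
  mid=-2.87616 |R|=1.14588 →lo
  mid=-2.82835 |R|=1.06688 →lo
  mid=-2.80444 |R|=1.02925 →lo
  mid=-2.79249 |R|=1.01090 →lo
  mid=-2.78651 |R|=1.00184 →lo
  mid=-2.78352 |R|=0.99733 →hi
  ...
  [-2.78539,-2.78520] ⇒ x*=-2.7853
So |R|<1 on (-2.7853, 0).

z* = -2.7853.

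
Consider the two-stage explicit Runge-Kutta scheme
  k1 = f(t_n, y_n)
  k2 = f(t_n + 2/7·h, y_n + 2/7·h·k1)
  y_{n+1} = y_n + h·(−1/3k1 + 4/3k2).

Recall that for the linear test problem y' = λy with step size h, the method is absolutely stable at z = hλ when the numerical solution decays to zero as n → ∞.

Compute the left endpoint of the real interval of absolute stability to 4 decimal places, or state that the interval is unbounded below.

z* = -2.6250.

On y'=λy, z=hλ:
  k1=λy_n ⇒ h·k1=z·y_n;  k2=λ(1+2/7z)y_n ⇒ h·k2=z(1+2/7z)y_n
  y_{n+1}/y_n = 1 − 1/3z + 4/3z(1+2/7z) = 1 + z + 8/21z²
  Hence R(z) = 1 + z + 8/21z².

Need |R(x)|<1, x<0.
x=-1.4: |R|=0.3467
R=1: x+8/21x²=0 ⇒ x=−21/8=-2.6250; min R=1−1/(4·8/21)=0.3438>−1
Confirm numerically:
  x=-2.526: |R|=0.90473 <1
  x=-2.491: |R|=0.87284 <1
  x=-2.243: |R|=0.67359 <1
  x=-1.873: |R|=0.46343 <1
  x=-3.088: |R|=1.54466 >1
  x=-2.651: |R|=1.02626 >1
Interval (-2.6250, 0).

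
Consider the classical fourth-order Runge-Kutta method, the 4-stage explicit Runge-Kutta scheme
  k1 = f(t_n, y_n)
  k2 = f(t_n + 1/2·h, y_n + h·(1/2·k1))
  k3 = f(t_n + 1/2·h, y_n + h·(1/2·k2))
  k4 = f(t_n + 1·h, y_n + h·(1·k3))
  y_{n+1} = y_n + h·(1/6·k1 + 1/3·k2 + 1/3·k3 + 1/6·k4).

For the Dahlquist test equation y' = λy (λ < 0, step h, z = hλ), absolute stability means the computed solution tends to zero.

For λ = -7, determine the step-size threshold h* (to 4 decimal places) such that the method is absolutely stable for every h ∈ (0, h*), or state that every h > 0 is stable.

(-2.7853,0); λ=-7 ⇒ h* = 0.3979.

Set f=λy, z=hλ:
  order 4, 4-stage ⇒ R(z)=1+z+z^2/2+z^3/6+z^4/24
  (e.g. R(-0.94)=0.39590, |R|=0.39590)

Need |R(x)|<1, x<0.
x=-0.94: |R|=0.3959
|R(-3.12)|=1.6336 |R(-2.45)|=0.6015 |R(-2.01)|=0.3367
Bisect:
  x_lo=-3.5378 |R|=2.8674  x_hi=-0.3730 |R|=0.6887
  mid=-1.95538 |R|=0.31944 →hi
  mid=-2.74658 |R|=0.94319 →hi
  mid=-3.14218 |R|=1.68561 →lo
  mid=-2.94438 |R|=1.26758 →lo
  mid=-2.84548 |R|=1.09460 →lo
  mid=-2.79603 |R|=1.01631 →lo
  mid=-2.77131 |R|=0.97912 →hi
  mid=-2.78367 |R|=0.99755 →hi
  ...
  [-2.78541,-2.78521] ⇒ x*=-2.7853
So |R|<1 on (-2.7853, 0).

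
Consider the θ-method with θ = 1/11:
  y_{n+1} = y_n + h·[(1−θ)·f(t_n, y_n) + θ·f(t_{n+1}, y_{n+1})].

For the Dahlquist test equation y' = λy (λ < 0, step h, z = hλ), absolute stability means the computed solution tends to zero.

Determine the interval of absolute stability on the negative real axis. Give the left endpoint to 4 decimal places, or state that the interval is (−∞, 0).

(-2.4444, 0).

On y'=λy, z=hλ:
  y_{n+1} = y_n + z·[10/11·y_n + 1/11·y_{n+1}] ⇒ (1 − 1/11z)y_{n+1} = (1 + 10/11z)y_n
  R(z) = (1 + 10/11z)/(1 − 1/11z).

Find x<0 with |R(x)|<1.
x=-0.87: |R|=0.1938
R=−1: 1+10/11x = −1+1/11x ⇒ -9/11x=2 ⇒ x=2/(-9/11)=-2.4444
Confirm numerically:
  x=-2.350: |R|=0.93633 <1
  x=-2.182: |R|=0.82082 <1
  x=-1.640: |R|=0.42722 <1
  x=-1.315: |R|=0.17458 <1
  x=-2.603: |R|=1.10490 >1
  x=-2.564: |R|=1.07933 >1
Stable set (-2.4444, 0).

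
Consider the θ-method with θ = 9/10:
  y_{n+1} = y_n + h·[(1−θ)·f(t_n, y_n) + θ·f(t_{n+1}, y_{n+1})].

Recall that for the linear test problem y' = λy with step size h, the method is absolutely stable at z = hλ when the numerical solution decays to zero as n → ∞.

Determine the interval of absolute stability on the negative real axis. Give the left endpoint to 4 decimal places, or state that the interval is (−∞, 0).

Test eqn y'=λy, z=hλ:
  y_{n+1} = y_n + z·[1/10·y_n + 9/10·y_{n+1}] ⇒ (1 − 9/10z)y_{n+1} = (1 + 1/10z)y_n
  so R(z) = (1 + 1/10z)/(1 − 9/10z).

Need |R(x)|<1, x<0.
x=-1.78: |R|=0.3159
x=-2: |R|=0.2857
x=-10: |R|=0.0000
x=-100: |R|=0.0989
θ=9/10≥1/2 ⇒ |1+1/10x|<|1−9/10x| ∀x<0 ⇒ stable on all of ℝ⁻.

(−∞, 0) — no finite endpoint.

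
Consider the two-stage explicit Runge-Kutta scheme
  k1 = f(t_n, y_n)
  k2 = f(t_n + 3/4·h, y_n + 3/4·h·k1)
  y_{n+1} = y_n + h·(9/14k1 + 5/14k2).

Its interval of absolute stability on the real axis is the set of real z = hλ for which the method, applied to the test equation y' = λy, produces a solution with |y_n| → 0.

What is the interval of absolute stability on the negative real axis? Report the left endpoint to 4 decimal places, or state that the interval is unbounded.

z∈(-3.7333,0).

Test eqn y'=λy, z=hλ:
  k1=λy_n ⇒ h·k1=z·y_n;  k2=λ(1+3/4z)y_n ⇒ h·k2=z(1+3/4z)y_n
  y_{n+1}/y_n = 1 + 9/14z + 5/14z(1+3/4z) = 1 + z + 15/56z²
  ⇒ R(z) = 1 + z + 15/56z².

Boundary: |R(x)|=1, x<0.
x=-1.17: |R|=0.1967
R=1: x+15/56x²=0 ⇒ x=−56/15=-3.7333; min R=1−1/(4·15/56)=0.0667>−1
Confirm numerically:
  x=-2.551: |R|=0.19211 <1
  x=-2.186: |R|=0.09398 <1
  x=-1.732: |R|=0.07152 <1
  x=-1.675: |R|=0.07651 <1
  x=-4.272: |R|=1.61639 >1
  x=-4.238: |R|=1.57289 >1
  x=-3.835: |R|=1.10444 >1
Stable set (-3.7333, 0).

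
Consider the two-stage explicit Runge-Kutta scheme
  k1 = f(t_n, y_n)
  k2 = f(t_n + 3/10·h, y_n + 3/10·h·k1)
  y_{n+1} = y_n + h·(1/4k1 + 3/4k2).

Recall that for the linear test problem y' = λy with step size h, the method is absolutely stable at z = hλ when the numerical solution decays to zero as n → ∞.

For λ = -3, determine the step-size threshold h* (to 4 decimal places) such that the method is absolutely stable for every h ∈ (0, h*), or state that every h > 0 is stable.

Test eqn y'=λy, z=hλ:
  k1=λy_n ⇒ h·k1=z·y_n;  k2=λ(1+3/10z)y_n ⇒ h·k2=z(1+3/10z)y_n
  y_{n+1}/y_n = 1 + 1/4z + 3/4z(1+3/10z) = 1 + z + 9/40z²
  so R(z) = 1 + z + 9/40z².

Find x<0 with |R(x)|<1.
x=-1.6: |R|=0.0240
R=1: x+9/40x²=0 ⇒ x=−40/9=-4.4444; min R=1−1/(4·9/40)=-0.1111>−1
Confirm numerically:
  x=-4.258: |R|=0.82138 <1
  x=-3.798: |R|=0.44758 <1
  x=-3.708: |R|=0.38558 <1
  x=-2.619: |R|=0.07569 <1
  x=-5.040: |R|=1.67536 >1
  x=-5.019: |R|=1.64883 >1
  x=-4.833: |R|=1.42253 >1
Stable set (-4.4444, 0).

(-4.4444,0); λ=-3 ⇒ h* = (40/9)/3 = 1.4815.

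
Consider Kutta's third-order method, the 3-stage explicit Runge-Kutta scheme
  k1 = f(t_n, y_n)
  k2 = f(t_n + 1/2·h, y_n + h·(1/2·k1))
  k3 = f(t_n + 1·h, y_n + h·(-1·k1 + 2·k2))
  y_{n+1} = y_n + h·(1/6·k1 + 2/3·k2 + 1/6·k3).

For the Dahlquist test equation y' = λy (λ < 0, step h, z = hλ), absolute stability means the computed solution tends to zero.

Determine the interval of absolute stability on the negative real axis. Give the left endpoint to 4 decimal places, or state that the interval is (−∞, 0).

(-2.5127, 0).

Test eqn y'=λy, z=hλ:
  order 3, 3-stage ⇒ R(z)=1+z+z^2/2+z^3/6
  (e.g. R(-0.36)=0.69702, |R|=0.69702)

Solve |R(x)|<1 on ℝ⁻.
x=-0.36: |R|=0.6970
|R(-1.82)|=0.1686 |R(-1.16)|=0.2527 |R(-1.06)|=0.3033
Bisect:
  x_lo=-3.3470 |R|=2.9948  x_hi=-0.2611 |R|=0.7700
  mid=-1.80405 |R|=0.15533 →hi
  mid=-2.57551 |R|=1.10621 →lo
  mid=-2.18978 |R|=0.54226 →hi
  mid=-2.38264 |R|=0.79852 →hi
  mid=-2.47907 |R|=0.94549 →hi
  mid=-2.52729 |R|=1.02408 →lo
  mid=-2.50318 |R|=0.98435 →hi
  mid=-2.51524 |R|=1.00410 →lo
  mid=-2.50921 |R|=0.99420 →hi
  ...
  [-2.51279,-2.51260] ⇒ x*=-2.5127
Interval (-2.5127, 0).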